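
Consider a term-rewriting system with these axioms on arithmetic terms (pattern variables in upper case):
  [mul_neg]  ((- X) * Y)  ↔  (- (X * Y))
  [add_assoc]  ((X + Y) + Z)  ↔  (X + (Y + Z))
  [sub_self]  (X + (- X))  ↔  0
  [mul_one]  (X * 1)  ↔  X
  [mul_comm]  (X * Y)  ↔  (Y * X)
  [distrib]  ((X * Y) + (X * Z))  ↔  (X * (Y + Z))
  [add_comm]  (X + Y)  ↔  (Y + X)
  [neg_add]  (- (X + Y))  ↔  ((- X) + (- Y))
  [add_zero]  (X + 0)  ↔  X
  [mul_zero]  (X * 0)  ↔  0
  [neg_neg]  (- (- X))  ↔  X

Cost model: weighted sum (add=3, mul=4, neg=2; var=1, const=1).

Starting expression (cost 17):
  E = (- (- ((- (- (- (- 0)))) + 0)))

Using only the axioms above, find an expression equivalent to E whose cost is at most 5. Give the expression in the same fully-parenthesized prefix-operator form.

step 1: add_zero (→) rewrites ((- (- (- (- 0)))) + 0) into (- (- (- (- 0)))), now (- (- (- (- (- (- 0))))))
step 2: neg_neg (→) rewrites (- (- (- (- (- (- 0)))))) into (- (- (- (- 0))))
step 3: neg_neg (→) rewrites (- (- (- 0))) into (- 0), reaching cost 5 (bound 5)

(- (- 0))   [cost 5]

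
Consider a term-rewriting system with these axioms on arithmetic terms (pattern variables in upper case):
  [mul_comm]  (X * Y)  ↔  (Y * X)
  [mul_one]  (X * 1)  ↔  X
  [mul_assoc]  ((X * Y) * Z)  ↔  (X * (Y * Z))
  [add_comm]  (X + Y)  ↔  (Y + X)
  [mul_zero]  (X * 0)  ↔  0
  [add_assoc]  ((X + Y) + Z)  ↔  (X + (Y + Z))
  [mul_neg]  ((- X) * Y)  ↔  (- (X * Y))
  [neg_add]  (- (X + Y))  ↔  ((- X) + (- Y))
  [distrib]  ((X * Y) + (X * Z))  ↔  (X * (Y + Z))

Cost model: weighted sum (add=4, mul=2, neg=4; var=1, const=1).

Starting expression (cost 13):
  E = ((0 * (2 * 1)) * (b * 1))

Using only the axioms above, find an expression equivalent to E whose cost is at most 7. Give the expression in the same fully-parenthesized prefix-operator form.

(0 * (2 * b))   [cost 7]

step 1: mul_assoc (→) rewrites ((0 * (2 * 1)) * (b * 1)) into (0 * ((2 * 1) * (b * 1)))
step 2: mul_one (→) rewrites (b * 1) into b, now (0 * ((2 * 1) * b))
step 3: mul_one (→) rewrites (2 * 1) into 2, reaching cost 7 (bound 7)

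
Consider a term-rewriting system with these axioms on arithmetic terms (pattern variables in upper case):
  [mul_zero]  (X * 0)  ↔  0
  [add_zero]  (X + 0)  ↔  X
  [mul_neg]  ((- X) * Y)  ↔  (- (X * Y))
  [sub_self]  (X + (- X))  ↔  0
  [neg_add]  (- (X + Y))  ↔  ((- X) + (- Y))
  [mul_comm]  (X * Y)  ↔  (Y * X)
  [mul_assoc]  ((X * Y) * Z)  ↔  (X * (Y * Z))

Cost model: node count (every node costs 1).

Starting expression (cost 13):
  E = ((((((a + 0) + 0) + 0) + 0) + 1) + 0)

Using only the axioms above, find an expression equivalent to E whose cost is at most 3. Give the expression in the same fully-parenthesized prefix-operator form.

1. [add_zero →] ((((a + 0) + 0) + 0) + 0)  →  (((a + 0) + 0) + 0);  E = (((((a + 0) + 0) + 0) + 1) + 0)
2. [add_zero →] (((((a + 0) + 0) + 0) + 1) + 0)  →  ((((a + 0) + 0) + 0) + 1)
3. [add_zero →] ((a + 0) + 0)  →  (a + 0);  E = (((a + 0) + 0) + 1)
4. [add_zero →] ((a + 0) + 0)  →  (a + 0);  E = ((a + 0) + 1)
5. [add_zero →] (a + 0)  →  a;  cost 3 ≤ 3, done

(a + 1)   [cost 3]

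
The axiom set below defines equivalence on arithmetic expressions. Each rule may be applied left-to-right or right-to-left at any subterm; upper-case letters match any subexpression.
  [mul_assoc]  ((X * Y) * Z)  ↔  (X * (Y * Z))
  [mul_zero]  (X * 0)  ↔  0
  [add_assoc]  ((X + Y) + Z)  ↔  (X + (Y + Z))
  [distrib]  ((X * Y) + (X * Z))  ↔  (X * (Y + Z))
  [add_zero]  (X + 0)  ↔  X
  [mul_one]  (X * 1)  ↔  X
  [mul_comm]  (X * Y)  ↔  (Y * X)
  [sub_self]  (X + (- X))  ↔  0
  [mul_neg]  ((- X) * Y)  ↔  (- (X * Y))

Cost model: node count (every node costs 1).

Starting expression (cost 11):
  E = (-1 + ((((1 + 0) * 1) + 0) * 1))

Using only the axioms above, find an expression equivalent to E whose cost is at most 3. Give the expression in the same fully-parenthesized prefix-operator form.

(-1 + 1)   [cost 3]

(1) ((1 + 0) * 1)  =[mul_one →]=  (1 + 0)    ⊢ (-1 + (((1 + 0) + 0) * 1))
(2) (((1 + 0) + 0) * 1)  =[mul_one →]=  ((1 + 0) + 0)    ⊢ (-1 + ((1 + 0) + 0))
(3) (1 + 0)  =[add_zero →]=  1    ⊢ (-1 + (1 + 0))
(4) (1 + 0)  =[add_zero →]=  1    ⊢ cost 3, within 3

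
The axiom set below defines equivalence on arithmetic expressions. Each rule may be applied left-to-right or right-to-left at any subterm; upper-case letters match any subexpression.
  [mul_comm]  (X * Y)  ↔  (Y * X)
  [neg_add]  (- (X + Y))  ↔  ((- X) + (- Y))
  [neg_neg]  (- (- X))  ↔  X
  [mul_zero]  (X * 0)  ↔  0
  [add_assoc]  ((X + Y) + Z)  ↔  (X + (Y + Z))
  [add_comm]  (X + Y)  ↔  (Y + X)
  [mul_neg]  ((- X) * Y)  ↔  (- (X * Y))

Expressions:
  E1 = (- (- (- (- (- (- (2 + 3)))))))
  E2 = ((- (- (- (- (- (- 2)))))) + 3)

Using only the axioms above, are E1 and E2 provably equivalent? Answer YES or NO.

YES

1. [neg_neg →] (- (- (- (- (2 + 3)))))  →  (- (- (2 + 3)));  E1 = (- (- (- (- (2 + 3)))))
2. [neg_neg →] (- (- (- (- (2 + 3)))))  →  (- (- (2 + 3)))
3. [neg_neg →] (- (- (2 + 3)))  →  (2 + 3)
4. [neg_neg ←] 2  →  (- (- 2));  E1 = ((- (- 2)) + 3)
5. [neg_neg ←] 2  →  (- (- 2));  E1 = ((- (- (- (- 2)))) + 3)
6. [neg_neg ←] (- (- (- (- 2))))  →  (- (- (- (- (- (- 2))))));  this is E2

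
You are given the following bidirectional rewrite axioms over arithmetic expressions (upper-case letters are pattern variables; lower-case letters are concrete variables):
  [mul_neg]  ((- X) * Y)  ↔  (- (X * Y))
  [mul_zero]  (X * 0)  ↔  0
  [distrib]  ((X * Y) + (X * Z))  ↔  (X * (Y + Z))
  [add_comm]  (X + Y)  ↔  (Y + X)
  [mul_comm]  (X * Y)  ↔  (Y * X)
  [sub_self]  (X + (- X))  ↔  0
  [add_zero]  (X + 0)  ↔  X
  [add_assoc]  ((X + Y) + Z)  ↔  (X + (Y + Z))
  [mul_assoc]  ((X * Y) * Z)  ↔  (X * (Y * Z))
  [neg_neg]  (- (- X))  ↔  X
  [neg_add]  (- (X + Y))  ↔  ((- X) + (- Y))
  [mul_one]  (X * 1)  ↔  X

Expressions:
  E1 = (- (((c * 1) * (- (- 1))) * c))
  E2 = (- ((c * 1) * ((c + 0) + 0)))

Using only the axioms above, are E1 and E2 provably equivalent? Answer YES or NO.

(1) (- (- 1))  =[neg_neg →]=  1    ⊢ (- (((c * 1) * 1) * c))
(2) ((c * 1) * 1)  =[mul_one →]=  (c * 1)    ⊢ (- ((c * 1) * c))
(3) (c * 1)  =[mul_one →]=  c    ⊢ (- (c * c))
(4) c  =[add_zero ←]=  (c + 0)    ⊢ (- (c * (c + 0)))
(5) c  =[mul_one ←]=  (c * 1)    ⊢ (- ((c * 1) * (c + 0)))
(6) (c + 0)  =[add_zero ←]=  ((c + 0) + 0)    ⊢ E2

YES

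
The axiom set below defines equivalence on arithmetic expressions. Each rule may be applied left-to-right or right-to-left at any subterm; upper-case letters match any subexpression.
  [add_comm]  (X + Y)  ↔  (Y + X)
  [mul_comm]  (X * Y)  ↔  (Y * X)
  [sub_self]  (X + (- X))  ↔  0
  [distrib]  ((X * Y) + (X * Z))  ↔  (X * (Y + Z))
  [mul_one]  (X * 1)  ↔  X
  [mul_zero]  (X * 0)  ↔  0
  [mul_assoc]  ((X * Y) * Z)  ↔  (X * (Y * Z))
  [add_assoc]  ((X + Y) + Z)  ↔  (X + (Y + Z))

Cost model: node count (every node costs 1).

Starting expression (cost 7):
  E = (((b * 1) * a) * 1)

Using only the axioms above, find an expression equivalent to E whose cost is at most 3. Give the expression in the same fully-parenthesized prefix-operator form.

(b * a)   [cost 3]

1. [mul_one →] (((b * 1) * a) * 1)  →  ((b * 1) * a)
2. [mul_one →] (b * 1)  →  b;  cost 3 ≤ 3, done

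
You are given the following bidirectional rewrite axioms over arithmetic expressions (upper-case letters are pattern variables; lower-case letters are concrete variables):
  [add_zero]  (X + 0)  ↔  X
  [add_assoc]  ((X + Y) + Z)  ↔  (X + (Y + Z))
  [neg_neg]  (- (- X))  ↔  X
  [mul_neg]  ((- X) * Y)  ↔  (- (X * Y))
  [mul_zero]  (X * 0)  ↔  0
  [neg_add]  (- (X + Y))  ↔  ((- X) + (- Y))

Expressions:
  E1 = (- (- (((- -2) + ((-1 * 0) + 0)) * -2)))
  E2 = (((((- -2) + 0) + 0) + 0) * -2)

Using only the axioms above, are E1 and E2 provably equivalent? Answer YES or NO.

YES

1. [add_zero →] ((-1 * 0) + 0)  →  (-1 * 0);  E1 = (- (- (((- -2) + (-1 * 0)) * -2)))
2. [neg_neg →] (- (- (((- -2) + (-1 * 0)) * -2)))  →  (((- -2) + (-1 * 0)) * -2)
3. [mul_zero →] (-1 * 0)  →  0;  E1 = (((- -2) + 0) * -2)
4. [add_zero ←] ((- -2) + 0)  →  (((- -2) + 0) + 0);  E1 = ((((- -2) + 0) + 0) * -2)
5. [add_zero ←] ((- -2) + 0)  →  (((- -2) + 0) + 0);  this is E2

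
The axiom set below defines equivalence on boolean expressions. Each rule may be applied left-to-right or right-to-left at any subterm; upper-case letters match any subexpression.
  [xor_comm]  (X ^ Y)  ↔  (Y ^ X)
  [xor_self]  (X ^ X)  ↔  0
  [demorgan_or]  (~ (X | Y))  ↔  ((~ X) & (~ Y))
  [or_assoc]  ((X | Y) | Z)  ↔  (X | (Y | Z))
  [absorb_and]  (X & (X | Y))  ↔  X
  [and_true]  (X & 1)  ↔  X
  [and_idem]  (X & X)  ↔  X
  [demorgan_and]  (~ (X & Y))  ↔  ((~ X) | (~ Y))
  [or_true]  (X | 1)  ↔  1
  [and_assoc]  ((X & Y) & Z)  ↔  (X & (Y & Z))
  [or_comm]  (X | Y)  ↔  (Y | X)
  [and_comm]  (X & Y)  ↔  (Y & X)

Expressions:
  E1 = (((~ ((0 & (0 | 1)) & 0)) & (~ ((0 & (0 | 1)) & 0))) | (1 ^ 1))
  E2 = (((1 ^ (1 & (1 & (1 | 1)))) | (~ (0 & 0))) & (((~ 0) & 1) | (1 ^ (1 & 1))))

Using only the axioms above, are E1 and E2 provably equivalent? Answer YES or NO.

1. [and_idem →] ((~ ((0 & (0 | 1)) & 0)) & (~ ((0 & (0 | 1)) & 0)))  →  (~ ((0 & (0 | 1)) & 0));  E1 = ((~ ((0 & (0 | 1)) & 0)) | (1 ^ 1))
2. [absorb_and →] (0 & (0 | 1))  →  0;  E1 = ((~ (0 & 0)) | (1 ^ 1))
3. [and_idem →] (0 & 0)  →  0;  E1 = ((~ 0) | (1 ^ 1))
4. [and_true ←] 1  →  (1 & 1);  E1 = ((~ 0) | (1 ^ (1 & 1)))
5. [and_idem ←] ((~ 0) | (1 ^ (1 & 1)))  →  (((~ 0) | (1 ^ (1 & 1))) & ((~ 0) | (1 ^ (1 & 1))))
6. [and_idem ←] 0  →  (0 & 0);  E1 = (((~ (0 & 0)) | (1 ^ (1 & 1))) & ((~ 0) | (1 ^ (1 & 1))))
7. [and_true ←] 1  →  (1 & 1);  E1 = (((~ (0 & 0)) | (1 ^ (1 & (1 & 1)))) & ((~ 0) | (1 ^ (1 & 1))))
8. [or_comm →] ((~ (0 & 0)) | (1 ^ (1 & (1 & 1))))  →  ((1 ^ (1 & (1 & 1))) | (~ (0 & 0)));  E1 = (((1 ^ (1 & (1 & 1))) | (~ (0 & 0))) & ((~ 0) | (1 ^ (1 & 1))))
9. [and_true ←] (~ 0)  →  ((~ 0) & 1);  E1 = (((1 ^ (1 & (1 & 1))) | (~ (0 & 0))) & (((~ 0) & 1) | (1 ^ (1 & 1))))
10. [or_true ←] 1  →  (1 | 1);  this is E2

YES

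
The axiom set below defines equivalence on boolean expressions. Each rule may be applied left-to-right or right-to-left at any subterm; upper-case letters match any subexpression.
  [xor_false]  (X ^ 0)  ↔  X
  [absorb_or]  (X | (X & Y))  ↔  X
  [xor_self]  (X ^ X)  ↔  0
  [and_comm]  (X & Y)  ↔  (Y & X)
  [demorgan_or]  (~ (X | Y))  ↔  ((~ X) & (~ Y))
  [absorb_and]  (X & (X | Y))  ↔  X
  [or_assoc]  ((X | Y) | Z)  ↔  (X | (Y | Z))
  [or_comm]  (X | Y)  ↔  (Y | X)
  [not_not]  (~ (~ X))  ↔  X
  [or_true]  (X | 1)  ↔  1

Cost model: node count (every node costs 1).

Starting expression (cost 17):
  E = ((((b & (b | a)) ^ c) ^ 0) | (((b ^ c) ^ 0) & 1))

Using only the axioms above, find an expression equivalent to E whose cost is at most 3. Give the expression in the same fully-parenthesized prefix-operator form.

(b ^ c)   [cost 3]

1. [absorb_and →] (b & (b | a))  →  b;  E = (((b ^ c) ^ 0) | (((b ^ c) ^ 0) & 1))
2. [absorb_or →] (((b ^ c) ^ 0) | (((b ^ c) ^ 0) & 1))  →  ((b ^ c) ^ 0)
3. [xor_false →] ((b ^ c) ^ 0)  →  (b ^ c);  cost 3 ≤ 3, done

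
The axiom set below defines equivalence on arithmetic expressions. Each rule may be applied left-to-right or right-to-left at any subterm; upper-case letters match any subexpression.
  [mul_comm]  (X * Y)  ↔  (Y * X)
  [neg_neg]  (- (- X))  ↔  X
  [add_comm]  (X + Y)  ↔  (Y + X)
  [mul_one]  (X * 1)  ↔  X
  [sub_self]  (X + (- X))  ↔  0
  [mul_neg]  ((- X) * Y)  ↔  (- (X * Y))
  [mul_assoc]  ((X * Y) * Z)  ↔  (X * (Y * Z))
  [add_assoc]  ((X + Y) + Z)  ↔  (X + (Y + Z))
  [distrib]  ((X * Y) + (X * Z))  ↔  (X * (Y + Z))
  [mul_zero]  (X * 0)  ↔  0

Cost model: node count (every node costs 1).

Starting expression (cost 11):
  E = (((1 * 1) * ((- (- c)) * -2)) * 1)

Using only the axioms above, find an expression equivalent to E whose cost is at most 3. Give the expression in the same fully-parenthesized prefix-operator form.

step 1: neg_neg (→) rewrites (- (- c)) into c, now (((1 * 1) * (c * -2)) * 1)
step 2: mul_one (→) rewrites (((1 * 1) * (c * -2)) * 1) into ((1 * 1) * (c * -2))
step 3: mul_comm (→) rewrites (c * -2) into (-2 * c), now ((1 * 1) * (-2 * c))
step 4: mul_one (→) rewrites (1 * 1) into 1, now (1 * (-2 * c))
step 5: mul_comm (→) rewrites (1 * (-2 * c)) into ((-2 * c) * 1)
step 6: mul_one (→) rewrites ((-2 * c) * 1) into (-2 * c), reaching cost 3 (bound 3)

(-2 * c)   [cost 3]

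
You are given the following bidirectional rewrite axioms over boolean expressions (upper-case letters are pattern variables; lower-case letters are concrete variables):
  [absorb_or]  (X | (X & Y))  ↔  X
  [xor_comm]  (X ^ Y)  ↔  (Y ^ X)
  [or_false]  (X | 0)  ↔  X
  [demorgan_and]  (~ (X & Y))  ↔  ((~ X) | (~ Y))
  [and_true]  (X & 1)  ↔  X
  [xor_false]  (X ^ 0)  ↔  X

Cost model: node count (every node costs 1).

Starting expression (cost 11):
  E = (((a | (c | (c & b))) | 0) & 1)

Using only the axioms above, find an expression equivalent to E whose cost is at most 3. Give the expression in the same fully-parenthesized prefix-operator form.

step 1: absorb_or (→) rewrites (c | (c & b)) into c, now (((a | c) | 0) & 1)
step 2: or_false (→) rewrites ((a | c) | 0) into (a | c), now ((a | c) & 1)
step 3: and_true (→) rewrites ((a | c) & 1) into (a | c), reaching cost 3 (bound 3)

(a | c)   [cost 3]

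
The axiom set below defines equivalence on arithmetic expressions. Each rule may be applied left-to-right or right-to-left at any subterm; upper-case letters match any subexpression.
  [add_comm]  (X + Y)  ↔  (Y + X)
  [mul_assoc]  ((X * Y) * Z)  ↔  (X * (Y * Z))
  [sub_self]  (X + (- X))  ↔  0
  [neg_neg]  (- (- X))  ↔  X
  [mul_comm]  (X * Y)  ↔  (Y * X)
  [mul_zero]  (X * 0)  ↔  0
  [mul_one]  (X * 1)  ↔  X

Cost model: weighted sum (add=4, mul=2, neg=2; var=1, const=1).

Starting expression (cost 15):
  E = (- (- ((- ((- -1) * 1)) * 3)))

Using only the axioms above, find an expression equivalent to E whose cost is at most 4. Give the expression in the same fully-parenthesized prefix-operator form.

(-1 * 3)   [cost 4]

1. [neg_neg →] (- (- ((- ((- -1) * 1)) * 3)))  →  ((- ((- -1) * 1)) * 3)
2. [mul_one →] ((- -1) * 1)  →  (- -1);  E = ((- (- -1)) * 3)
3. [neg_neg →] (- (- -1))  →  -1;  cost 4 ≤ 4, done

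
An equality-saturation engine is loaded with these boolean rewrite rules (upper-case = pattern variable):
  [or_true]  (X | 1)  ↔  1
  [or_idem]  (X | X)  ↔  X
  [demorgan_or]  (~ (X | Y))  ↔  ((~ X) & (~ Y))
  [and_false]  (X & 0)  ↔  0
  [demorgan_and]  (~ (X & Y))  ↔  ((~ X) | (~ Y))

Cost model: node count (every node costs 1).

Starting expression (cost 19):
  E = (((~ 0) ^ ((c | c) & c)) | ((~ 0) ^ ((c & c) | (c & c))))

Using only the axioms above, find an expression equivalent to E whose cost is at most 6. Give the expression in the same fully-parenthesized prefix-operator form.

((~ 0) ^ (c & c))   [cost 6]

1. [or_idem →] ((c & c) | (c & c))  →  (c & c);  E = (((~ 0) ^ ((c | c) & c)) | ((~ 0) ^ (c & c)))
2. [or_idem →] (c | c)  →  c;  E = (((~ 0) ^ (c & c)) | ((~ 0) ^ (c & c)))
3. [or_idem →] (((~ 0) ^ (c & c)) | ((~ 0) ^ (c & c)))  →  ((~ 0) ^ (c & c));  cost 6 ≤ 6, done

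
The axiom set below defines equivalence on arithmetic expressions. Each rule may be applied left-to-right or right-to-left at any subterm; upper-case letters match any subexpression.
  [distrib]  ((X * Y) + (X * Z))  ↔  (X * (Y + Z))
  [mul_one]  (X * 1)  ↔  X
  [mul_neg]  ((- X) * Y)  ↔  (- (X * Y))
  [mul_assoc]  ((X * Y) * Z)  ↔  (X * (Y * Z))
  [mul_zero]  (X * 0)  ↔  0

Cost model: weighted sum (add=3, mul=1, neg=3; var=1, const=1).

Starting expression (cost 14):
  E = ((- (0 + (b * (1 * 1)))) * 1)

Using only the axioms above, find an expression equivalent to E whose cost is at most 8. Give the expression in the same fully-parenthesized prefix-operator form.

1. [mul_one →] (1 * 1)  →  1;  E = ((- (0 + (b * 1))) * 1)
2. [mul_one →] ((- (0 + (b * 1))) * 1)  →  (- (0 + (b * 1)))
3. [mul_one →] (b * 1)  →  b;  cost 8 ≤ 8, done

(- (0 + b))   [cost 8]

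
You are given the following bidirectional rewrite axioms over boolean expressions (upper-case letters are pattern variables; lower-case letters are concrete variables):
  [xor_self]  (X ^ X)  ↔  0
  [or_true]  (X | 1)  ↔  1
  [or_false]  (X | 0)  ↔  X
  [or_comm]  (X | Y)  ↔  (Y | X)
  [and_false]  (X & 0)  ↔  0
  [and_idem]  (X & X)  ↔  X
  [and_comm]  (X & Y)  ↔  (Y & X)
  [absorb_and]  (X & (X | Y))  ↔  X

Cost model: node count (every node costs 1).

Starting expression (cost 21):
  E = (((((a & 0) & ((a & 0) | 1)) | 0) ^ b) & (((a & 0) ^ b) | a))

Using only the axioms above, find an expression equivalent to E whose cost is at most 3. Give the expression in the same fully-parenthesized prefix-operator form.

step 1: absorb_and (→) rewrites ((a & 0) & ((a & 0) | 1)) into (a & 0), now ((((a & 0) | 0) ^ b) & (((a & 0) ^ b) | a))
step 2: or_false (→) rewrites ((a & 0) | 0) into (a & 0), now (((a & 0) ^ b) & (((a & 0) ^ b) | a))
step 3: absorb_and (→) rewrites (((a & 0) ^ b) & (((a & 0) ^ b) | a)) into ((a & 0) ^ b)
step 4: and_false (→) rewrites (a & 0) into 0, reaching cost 3 (bound 3)

(0 ^ b)   [cost 3]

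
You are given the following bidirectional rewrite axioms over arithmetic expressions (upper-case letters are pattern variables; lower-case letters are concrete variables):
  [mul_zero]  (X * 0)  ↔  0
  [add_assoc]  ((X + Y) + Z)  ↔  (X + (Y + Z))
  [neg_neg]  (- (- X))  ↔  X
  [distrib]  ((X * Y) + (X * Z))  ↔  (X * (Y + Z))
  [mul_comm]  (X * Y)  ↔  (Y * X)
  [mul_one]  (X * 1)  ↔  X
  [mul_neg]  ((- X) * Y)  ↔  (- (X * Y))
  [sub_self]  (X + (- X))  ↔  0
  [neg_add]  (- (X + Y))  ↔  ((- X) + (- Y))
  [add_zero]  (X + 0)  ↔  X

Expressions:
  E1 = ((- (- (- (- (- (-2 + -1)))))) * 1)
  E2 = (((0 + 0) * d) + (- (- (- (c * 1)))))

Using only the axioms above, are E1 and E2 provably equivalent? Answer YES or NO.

NO

The axioms are sound identities: if E1 ↔* E2 then E1 and E2 evaluate identically under any assignment.
Under c=0, d=0: E1 evaluates to 3, E2 to 0. Distinct ⇒ no rewrite sequence connects them.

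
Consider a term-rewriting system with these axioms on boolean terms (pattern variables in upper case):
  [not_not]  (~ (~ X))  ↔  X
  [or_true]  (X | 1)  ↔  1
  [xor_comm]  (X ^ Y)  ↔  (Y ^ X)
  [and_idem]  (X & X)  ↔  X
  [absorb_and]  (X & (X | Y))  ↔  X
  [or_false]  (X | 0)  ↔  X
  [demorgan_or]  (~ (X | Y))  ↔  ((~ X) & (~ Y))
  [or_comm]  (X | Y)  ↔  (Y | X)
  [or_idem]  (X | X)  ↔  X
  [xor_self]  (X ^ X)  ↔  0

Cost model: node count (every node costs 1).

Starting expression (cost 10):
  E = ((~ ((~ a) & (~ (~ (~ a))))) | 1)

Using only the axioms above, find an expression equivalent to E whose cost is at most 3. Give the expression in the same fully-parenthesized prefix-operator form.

(1) (~ (~ a))  =[not_not →]=  a    ⊢ ((~ ((~ a) & (~ a))) | 1)
(2) ((~ a) & (~ a))  =[and_idem →]=  (~ a)    ⊢ ((~ (~ a)) | 1)
(3) (~ (~ a))  =[not_not →]=  a    ⊢ cost 3, within 3

(a | 1)   [cost 3]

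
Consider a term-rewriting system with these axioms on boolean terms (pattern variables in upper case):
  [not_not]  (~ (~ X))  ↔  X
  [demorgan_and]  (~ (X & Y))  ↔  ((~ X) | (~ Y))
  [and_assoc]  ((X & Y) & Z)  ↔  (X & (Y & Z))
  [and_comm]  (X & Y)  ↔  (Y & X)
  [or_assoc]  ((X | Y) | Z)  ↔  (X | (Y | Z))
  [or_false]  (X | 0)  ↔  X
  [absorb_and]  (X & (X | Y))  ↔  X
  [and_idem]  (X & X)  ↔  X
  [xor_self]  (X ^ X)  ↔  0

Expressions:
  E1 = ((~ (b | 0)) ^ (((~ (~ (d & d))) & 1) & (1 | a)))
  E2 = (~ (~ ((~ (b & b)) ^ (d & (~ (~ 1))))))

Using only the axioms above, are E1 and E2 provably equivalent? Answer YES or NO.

YES

1. [not_not →] (~ (~ (d & d)))  →  (d & d);  E1 = ((~ (b | 0)) ^ (((d & d) & 1) & (1 | a)))
2. [and_assoc →] (((d & d) & 1) & (1 | a))  →  ((d & d) & (1 & (1 | a)));  E1 = ((~ (b | 0)) ^ ((d & d) & (1 & (1 | a))))
3. [absorb_and →] (1 & (1 | a))  →  1;  E1 = ((~ (b | 0)) ^ ((d & d) & 1))
4. [or_false →] (b | 0)  →  b;  E1 = ((~ b) ^ ((d & d) & 1))
5. [and_idem →] (d & d)  →  d;  E1 = ((~ b) ^ (d & 1))
6. [and_idem ←] b  →  (b & b);  E1 = ((~ (b & b)) ^ (d & 1))
7. [not_not ←] 1  →  (~ (~ 1));  E1 = ((~ (b & b)) ^ (d & (~ (~ 1))))
8. [not_not ←] ((~ (b & b)) ^ (d & (~ (~ 1))))  →  (~ (~ ((~ (b & b)) ^ (d & (~ (~ 1))))));  this is E2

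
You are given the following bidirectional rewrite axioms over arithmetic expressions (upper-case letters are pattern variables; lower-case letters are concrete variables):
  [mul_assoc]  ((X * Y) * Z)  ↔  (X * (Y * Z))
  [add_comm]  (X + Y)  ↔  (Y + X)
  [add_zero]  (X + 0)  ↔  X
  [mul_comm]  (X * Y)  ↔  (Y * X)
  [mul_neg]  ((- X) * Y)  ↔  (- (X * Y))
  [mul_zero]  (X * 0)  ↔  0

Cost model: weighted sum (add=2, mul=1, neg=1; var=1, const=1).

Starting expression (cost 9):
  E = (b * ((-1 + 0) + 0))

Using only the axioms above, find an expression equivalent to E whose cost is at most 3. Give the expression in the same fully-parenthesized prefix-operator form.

(b * -1)   [cost 3]

1. [add_zero →] (-1 + 0)  →  -1;  E = (b * (-1 + 0))
2. [add_zero →] (-1 + 0)  →  -1;  cost 3 ≤ 3, done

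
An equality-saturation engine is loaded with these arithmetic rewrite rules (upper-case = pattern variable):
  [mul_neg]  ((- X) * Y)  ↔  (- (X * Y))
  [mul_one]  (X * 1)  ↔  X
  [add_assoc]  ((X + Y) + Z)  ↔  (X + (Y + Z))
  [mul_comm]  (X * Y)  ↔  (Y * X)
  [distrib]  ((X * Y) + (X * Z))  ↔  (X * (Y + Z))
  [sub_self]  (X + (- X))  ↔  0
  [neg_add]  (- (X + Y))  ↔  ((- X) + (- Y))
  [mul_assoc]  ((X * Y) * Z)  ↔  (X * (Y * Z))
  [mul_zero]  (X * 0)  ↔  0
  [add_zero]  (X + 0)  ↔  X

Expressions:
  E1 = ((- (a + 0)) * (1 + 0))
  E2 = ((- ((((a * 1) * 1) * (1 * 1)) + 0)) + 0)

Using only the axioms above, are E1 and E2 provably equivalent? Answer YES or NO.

(1) (1 + 0)  =[add_zero →]=  1    ⊢ ((- (a + 0)) * 1)
(2) (a + 0)  =[add_zero →]=  a    ⊢ ((- a) * 1)
(3) ((- a) * 1)  =[mul_one →]=  (- a)
(4) a  =[mul_one ←]=  (a * 1)    ⊢ (- (a * 1))
(5) (- (a * 1))  =[add_zero ←]=  ((- (a * 1)) + 0)
(6) a  =[mul_one ←]=  (a * 1)    ⊢ ((- ((a * 1) * 1)) + 0)
(7) 1  =[mul_one ←]=  (1 * 1)    ⊢ ((- ((a * 1) * (1 * 1))) + 0)
(8) ((a * 1) * (1 * 1))  =[add_zero ←]=  (((a * 1) * (1 * 1)) + 0)    ⊢ ((- (((a * 1) * (1 * 1)) + 0)) + 0)
(9) a  =[mul_one ←]=  (a * 1)    ⊢ E2

YES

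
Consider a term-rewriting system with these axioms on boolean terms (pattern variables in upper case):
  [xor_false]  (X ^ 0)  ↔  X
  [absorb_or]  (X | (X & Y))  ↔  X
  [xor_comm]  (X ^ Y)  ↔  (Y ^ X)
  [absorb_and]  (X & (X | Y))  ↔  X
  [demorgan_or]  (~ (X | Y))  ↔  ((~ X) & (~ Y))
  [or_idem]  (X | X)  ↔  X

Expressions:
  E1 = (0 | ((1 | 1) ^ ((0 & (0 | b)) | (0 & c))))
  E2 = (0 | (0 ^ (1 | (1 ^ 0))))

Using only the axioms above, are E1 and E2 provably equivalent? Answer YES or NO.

(1) (0 & (0 | b))  =[absorb_and →]=  0    ⊢ (0 | ((1 | 1) ^ (0 | (0 & c))))
(2) (0 | (0 & c))  =[absorb_or →]=  0    ⊢ (0 | ((1 | 1) ^ 0))
(3) ((1 | 1) ^ 0)  =[xor_comm →]=  (0 ^ (1 | 1))    ⊢ (0 | (0 ^ (1 | 1)))
(4) 1  =[xor_false ←]=  (1 ^ 0)    ⊢ E2

YES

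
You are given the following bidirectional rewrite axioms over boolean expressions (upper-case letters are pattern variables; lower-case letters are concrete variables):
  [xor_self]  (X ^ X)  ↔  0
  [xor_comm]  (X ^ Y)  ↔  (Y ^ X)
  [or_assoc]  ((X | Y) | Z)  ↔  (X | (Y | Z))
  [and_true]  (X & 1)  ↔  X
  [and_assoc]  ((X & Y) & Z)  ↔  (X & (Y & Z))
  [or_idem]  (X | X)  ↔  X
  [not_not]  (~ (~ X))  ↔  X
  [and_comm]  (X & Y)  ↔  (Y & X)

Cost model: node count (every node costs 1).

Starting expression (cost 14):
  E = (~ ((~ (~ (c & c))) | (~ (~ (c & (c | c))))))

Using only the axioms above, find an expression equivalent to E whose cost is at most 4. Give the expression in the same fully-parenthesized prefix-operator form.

1. [or_idem →] (c | c)  →  c;  E = (~ ((~ (~ (c & c))) | (~ (~ (c & c)))))
2. [or_idem →] ((~ (~ (c & c))) | (~ (~ (c & c))))  →  (~ (~ (c & c)));  E = (~ (~ (~ (c & c))))
3. [not_not →] (~ (~ (c & c)))  →  (c & c);  cost 4 ≤ 4, done

(~ (c & c))   [cost 4]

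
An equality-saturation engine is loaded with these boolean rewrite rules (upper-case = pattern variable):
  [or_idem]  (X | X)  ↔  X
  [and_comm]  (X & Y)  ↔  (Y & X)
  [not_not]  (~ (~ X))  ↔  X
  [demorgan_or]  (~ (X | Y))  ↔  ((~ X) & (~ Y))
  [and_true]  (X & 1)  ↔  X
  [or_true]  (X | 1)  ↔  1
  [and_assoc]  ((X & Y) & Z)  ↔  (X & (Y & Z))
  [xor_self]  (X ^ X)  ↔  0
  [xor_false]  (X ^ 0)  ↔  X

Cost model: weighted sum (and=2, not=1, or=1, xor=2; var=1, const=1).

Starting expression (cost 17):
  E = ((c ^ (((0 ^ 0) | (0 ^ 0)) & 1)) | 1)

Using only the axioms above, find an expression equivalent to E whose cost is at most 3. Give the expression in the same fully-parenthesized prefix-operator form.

step 1: or_idem (→) rewrites ((0 ^ 0) | (0 ^ 0)) into (0 ^ 0), now ((c ^ ((0 ^ 0) & 1)) | 1)
step 2: xor_false (→) rewrites (0 ^ 0) into 0, now ((c ^ (0 & 1)) | 1)
step 3: and_true (→) rewrites (0 & 1) into 0, now ((c ^ 0) | 1)
step 4: xor_false (→) rewrites (c ^ 0) into c, reaching cost 3 (bound 3)

(c | 1)   [cost 3]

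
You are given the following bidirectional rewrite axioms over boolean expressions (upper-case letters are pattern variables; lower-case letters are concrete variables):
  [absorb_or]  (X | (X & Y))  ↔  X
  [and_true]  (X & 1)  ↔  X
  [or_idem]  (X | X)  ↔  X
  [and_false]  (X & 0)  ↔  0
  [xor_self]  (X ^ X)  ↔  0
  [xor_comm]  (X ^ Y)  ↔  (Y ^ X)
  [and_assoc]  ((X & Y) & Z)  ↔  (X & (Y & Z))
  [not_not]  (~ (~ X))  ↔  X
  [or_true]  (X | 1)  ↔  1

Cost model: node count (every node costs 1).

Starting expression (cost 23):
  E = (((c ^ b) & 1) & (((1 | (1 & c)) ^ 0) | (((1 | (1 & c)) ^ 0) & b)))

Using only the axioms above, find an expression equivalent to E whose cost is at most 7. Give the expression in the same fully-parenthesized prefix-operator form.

step 1: and_true (→) rewrites ((c ^ b) & 1) into (c ^ b), now ((c ^ b) & (((1 | (1 & c)) ^ 0) | (((1 | (1 & c)) ^ 0) & b)))
step 2: absorb_or (→) rewrites (((1 | (1 & c)) ^ 0) | (((1 | (1 & c)) ^ 0) & b)) into ((1 | (1 & c)) ^ 0), now ((c ^ b) & ((1 | (1 & c)) ^ 0))
step 3: absorb_or (→) rewrites (1 | (1 & c)) into 1, reaching cost 7 (bound 7)

((c ^ b) & (1 ^ 0))   [cost 7]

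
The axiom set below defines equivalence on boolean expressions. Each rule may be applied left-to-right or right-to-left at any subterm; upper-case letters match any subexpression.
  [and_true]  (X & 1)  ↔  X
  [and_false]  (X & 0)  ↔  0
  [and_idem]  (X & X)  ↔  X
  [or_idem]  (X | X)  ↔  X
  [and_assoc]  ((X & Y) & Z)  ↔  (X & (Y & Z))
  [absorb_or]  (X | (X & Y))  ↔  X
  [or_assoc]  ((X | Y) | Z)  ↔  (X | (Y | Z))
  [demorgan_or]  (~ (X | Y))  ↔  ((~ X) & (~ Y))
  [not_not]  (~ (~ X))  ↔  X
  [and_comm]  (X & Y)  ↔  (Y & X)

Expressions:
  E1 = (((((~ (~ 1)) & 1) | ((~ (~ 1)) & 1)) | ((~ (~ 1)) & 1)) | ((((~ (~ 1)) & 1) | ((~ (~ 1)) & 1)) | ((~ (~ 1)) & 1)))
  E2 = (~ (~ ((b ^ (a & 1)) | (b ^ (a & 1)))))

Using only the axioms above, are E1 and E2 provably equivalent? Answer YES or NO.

NO

All listed rules preserve value, hence provable equivalence implies equal values everywhere; look for a separating assignment.
a=0, b=0 gives E1 ↦ 1, E2 ↦ 0; values differ ⇒ not provably equivalent.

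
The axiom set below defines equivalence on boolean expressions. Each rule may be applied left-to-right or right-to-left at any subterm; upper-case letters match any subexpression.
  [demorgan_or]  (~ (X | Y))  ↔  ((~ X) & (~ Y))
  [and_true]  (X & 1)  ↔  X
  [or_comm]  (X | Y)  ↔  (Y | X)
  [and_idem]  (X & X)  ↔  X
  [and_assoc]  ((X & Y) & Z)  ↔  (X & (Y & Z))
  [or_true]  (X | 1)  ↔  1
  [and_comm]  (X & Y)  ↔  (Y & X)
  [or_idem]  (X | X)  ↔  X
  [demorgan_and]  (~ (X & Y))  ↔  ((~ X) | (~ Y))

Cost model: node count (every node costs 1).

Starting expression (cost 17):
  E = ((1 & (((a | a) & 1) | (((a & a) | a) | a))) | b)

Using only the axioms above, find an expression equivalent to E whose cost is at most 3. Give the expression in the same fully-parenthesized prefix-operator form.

(a | b)   [cost 3]

1. [and_idem →] (a & a)  →  a;  E = ((1 & (((a | a) & 1) | ((a | a) | a))) | b)
2. [or_idem →] (a | a)  →  a;  E = ((1 & (((a | a) & 1) | (a | a))) | b)
3. [or_idem →] (a | a)  →  a;  E = ((1 & (((a | a) & 1) | a)) | b)
4. [or_idem →] (a | a)  →  a;  E = ((1 & ((a & 1) | a)) | b)
5. [and_true →] (a & 1)  →  a;  E = ((1 & (a | a)) | b)
6. [and_comm →] (1 & (a | a))  →  ((a | a) & 1);  E = (((a | a) & 1) | b)
7. [and_true →] ((a | a) & 1)  →  (a | a);  E = ((a | a) | b)
8. [or_idem →] (a | a)  →  a;  cost 3 ≤ 3, done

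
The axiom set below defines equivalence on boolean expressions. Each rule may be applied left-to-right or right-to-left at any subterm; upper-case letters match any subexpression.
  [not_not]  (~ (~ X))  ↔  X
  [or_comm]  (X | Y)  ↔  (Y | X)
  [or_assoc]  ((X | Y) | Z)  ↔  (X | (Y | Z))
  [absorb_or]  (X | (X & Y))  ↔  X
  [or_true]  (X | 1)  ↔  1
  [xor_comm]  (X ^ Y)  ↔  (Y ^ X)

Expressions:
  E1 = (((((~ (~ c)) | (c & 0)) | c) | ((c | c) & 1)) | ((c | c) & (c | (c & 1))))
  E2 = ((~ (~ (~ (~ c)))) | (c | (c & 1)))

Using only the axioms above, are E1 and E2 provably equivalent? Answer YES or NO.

step 1: not_not (→) rewrites (~ (~ c)) into c, now ((((c | (c & 0)) | c) | ((c | c) & 1)) | ((c | c) & (c | (c & 1))))
step 2: absorb_or (→) rewrites (c | (c & 0)) into c, now (((c | c) | ((c | c) & 1)) | ((c | c) & (c | (c & 1))))
step 3: absorb_or (→) rewrites ((c | c) | ((c | c) & 1)) into (c | c), now ((c | c) | ((c | c) & (c | (c & 1))))
step 4: absorb_or (→) rewrites (c | (c & 1)) into c, now ((c | c) | ((c | c) & c))
step 5: absorb_or (→) rewrites ((c | c) | ((c | c) & c)) into (c | c)
step 6: absorb_or (←) rewrites c into (c | (c & 1)), now (c | (c | (c & 1)))
step 7: not_not (←) rewrites c into (~ (~ c)), now ((~ (~ c)) | (c | (c & 1)))
step 8: not_not (←) rewrites (~ c) into (~ (~ (~ c))), which is E2

YES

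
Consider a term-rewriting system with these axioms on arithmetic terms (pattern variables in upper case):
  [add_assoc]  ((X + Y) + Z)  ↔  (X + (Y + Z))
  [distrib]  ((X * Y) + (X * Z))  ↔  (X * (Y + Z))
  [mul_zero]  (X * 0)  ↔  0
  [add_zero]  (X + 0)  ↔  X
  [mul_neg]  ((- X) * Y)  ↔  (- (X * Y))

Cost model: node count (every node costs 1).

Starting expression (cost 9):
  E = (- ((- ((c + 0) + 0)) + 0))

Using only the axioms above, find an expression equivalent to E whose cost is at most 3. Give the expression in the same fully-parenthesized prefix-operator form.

(- (- c))   [cost 3]

(1) ((c + 0) + 0)  =[add_zero →]=  (c + 0)    ⊢ (- ((- (c + 0)) + 0))
(2) (c + 0)  =[add_zero →]=  c    ⊢ (- ((- c) + 0))
(3) ((- c) + 0)  =[add_zero →]=  (- c)    ⊢ cost 3, within 3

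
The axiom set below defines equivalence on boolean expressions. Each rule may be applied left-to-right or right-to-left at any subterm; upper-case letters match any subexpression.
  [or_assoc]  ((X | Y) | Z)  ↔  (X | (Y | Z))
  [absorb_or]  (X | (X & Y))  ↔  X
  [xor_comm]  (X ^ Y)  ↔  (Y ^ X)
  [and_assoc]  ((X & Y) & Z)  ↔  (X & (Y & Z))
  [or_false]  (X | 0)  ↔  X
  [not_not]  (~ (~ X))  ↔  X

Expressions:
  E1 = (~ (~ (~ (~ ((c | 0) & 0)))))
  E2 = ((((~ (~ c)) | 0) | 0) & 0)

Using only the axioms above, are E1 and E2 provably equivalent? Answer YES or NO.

step 1: not_not (→) rewrites (~ (~ (~ ((c | 0) & 0)))) into (~ ((c | 0) & 0)), now (~ (~ ((c | 0) & 0)))
step 2: or_false (→) rewrites (c | 0) into c, now (~ (~ (c & 0)))
step 3: not_not (→) rewrites (~ (~ (c & 0))) into (c & 0)
step 4: or_false (←) rewrites c into (c | 0), now ((c | 0) & 0)
step 5: or_false (←) rewrites c into (c | 0), now (((c | 0) | 0) & 0)
step 6: not_not (←) rewrites c into (~ (~ c)), which is E2

YES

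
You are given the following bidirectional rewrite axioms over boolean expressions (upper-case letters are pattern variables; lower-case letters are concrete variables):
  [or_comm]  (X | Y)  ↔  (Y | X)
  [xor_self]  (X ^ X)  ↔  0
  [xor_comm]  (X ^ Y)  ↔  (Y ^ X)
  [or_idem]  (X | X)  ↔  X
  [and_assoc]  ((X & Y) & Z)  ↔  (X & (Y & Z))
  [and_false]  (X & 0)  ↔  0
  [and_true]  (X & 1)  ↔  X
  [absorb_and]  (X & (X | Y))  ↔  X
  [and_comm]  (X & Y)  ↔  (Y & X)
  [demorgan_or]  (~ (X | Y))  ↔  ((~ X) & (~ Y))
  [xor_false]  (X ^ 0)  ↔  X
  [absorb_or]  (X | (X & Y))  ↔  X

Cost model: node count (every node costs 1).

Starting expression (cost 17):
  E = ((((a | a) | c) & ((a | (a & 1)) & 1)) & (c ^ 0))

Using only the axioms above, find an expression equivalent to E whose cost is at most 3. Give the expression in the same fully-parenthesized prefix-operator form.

step 1: and_true (→) rewrites ((a | (a & 1)) & 1) into (a | (a & 1)), now ((((a | a) | c) & (a | (a & 1))) & (c ^ 0))
step 2: or_idem (→) rewrites (a | a) into a, now (((a | c) & (a | (a & 1))) & (c ^ 0))
step 3: absorb_or (→) rewrites (a | (a & 1)) into a, now (((a | c) & a) & (c ^ 0))
step 4: and_comm (→) rewrites ((a | c) & a) into (a & (a | c)), now ((a & (a | c)) & (c ^ 0))
step 5: xor_false (→) rewrites (c ^ 0) into c, now ((a & (a | c)) & c)
step 6: absorb_and (→) rewrites (a & (a | c)) into a, reaching cost 3 (bound 3)

(a & c)   [cost 3]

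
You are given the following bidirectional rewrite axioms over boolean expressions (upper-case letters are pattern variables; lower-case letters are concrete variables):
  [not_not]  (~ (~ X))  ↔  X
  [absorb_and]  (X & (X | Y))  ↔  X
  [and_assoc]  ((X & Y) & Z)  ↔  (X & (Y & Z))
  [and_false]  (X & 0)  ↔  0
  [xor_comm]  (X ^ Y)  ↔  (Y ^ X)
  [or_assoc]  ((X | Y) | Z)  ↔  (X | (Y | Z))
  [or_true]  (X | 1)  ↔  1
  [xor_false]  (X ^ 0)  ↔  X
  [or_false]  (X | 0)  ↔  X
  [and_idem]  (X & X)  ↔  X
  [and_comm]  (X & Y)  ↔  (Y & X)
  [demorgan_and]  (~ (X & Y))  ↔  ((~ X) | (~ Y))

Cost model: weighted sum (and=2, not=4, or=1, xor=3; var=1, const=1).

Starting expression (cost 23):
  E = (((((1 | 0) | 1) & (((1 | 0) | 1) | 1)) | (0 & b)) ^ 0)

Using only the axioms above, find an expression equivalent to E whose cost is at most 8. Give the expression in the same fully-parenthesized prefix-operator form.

step 1: absorb_and (→) rewrites (((1 | 0) | 1) & (((1 | 0) | 1) | 1)) into ((1 | 0) | 1), now ((((1 | 0) | 1) | (0 & b)) ^ 0)
step 2: xor_false (→) rewrites ((((1 | 0) | 1) | (0 & b)) ^ 0) into (((1 | 0) | 1) | (0 & b))
step 3: or_false (→) rewrites (1 | 0) into 1, reaching cost 8 (bound 8)

((1 | 1) | (0 & b))   [cost 8]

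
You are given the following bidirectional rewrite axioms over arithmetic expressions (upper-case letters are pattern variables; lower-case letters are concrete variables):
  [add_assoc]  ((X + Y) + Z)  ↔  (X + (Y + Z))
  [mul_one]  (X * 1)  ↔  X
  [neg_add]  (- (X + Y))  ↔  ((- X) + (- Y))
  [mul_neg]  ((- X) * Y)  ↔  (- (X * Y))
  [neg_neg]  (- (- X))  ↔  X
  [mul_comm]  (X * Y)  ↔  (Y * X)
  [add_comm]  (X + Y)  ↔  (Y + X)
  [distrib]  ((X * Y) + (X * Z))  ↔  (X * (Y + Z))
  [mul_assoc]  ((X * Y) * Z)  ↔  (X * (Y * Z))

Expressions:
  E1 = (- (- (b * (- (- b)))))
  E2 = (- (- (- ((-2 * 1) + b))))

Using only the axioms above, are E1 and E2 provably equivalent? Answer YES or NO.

NO

The axioms are sound identities: if E1 ↔* E2 then E1 and E2 evaluate identically under any assignment.
Under b=0: E1 evaluates to 0, E2 to 2. Distinct ⇒ no rewrite sequence connects them.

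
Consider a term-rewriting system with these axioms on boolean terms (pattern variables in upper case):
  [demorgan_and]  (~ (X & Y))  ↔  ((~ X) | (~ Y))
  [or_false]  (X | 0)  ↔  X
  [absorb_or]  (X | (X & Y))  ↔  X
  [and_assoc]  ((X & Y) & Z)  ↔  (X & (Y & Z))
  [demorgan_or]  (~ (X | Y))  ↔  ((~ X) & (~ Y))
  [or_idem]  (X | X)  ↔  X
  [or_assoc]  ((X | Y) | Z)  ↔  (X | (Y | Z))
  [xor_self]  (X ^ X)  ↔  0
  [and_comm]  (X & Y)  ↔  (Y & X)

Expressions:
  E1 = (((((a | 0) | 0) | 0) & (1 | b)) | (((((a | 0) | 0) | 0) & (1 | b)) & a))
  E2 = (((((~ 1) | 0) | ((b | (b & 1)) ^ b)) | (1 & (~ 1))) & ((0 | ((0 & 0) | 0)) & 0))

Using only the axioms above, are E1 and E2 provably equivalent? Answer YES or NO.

NO

The axioms are sound identities: if E1 ↔* E2 then E1 and E2 evaluate identically under any assignment.
Under a=1, b=0: E1 evaluates to 1, E2 to 0. Distinct ⇒ no rewrite sequence connects them.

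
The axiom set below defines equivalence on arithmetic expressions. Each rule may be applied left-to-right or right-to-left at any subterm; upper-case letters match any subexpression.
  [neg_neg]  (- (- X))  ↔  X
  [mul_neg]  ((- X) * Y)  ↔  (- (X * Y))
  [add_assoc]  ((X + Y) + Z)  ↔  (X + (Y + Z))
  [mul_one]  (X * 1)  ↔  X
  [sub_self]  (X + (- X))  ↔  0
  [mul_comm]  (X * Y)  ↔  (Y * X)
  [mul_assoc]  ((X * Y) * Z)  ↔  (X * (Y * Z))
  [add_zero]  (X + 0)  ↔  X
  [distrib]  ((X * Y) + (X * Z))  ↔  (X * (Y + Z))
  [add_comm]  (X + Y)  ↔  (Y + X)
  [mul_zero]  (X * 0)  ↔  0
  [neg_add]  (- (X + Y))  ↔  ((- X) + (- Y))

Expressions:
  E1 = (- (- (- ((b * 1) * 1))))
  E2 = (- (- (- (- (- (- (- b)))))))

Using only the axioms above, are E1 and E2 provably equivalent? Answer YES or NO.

YES

1. [mul_one →] (b * 1)  →  b;  E1 = (- (- (- (b * 1))))
2. [mul_one →] (b * 1)  →  b;  E1 = (- (- (- b)))
3. [neg_neg ←] b  →  (- (- b));  E1 = (- (- (- (- (- b)))))
4. [neg_neg ←] (- (- (- (- (- b)))))  →  (- (- (- (- (- (- (- b)))))));  this is E2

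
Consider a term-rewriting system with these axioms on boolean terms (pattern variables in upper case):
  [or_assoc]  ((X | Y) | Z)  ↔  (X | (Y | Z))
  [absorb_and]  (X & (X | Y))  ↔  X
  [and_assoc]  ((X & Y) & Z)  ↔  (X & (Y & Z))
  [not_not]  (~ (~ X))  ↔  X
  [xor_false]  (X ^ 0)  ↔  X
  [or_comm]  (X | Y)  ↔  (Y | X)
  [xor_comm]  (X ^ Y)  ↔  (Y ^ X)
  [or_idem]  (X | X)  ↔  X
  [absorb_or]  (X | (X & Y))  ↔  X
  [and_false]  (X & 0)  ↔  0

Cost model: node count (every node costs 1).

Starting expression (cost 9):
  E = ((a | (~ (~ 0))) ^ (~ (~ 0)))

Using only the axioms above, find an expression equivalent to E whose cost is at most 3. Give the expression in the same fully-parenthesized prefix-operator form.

1. [not_not →] (~ (~ 0))  →  0;  E = ((a | 0) ^ (~ (~ 0)))
2. [not_not →] (~ (~ 0))  →  0;  E = ((a | 0) ^ 0)
3. [xor_false →] ((a | 0) ^ 0)  →  (a | 0);  cost 3 ≤ 3, done

(a | 0)   [cost 3]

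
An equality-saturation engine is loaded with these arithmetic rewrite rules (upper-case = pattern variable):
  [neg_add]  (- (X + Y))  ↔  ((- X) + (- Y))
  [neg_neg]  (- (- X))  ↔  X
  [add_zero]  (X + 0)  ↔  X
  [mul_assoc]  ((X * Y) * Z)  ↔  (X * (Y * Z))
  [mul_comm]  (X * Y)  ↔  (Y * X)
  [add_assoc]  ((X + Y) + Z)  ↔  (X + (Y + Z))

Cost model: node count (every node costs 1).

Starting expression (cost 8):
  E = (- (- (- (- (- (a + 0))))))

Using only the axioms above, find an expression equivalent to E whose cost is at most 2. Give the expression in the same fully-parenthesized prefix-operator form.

1. [neg_neg →] (- (- (- (- (- (a + 0))))))  →  (- (- (- (a + 0))))
2. [add_zero →] (a + 0)  →  a;  E = (- (- (- a)))
3. [neg_neg →] (- (- (- a)))  →  (- a);  cost 2 ≤ 2, done

(- a)   [cost 2]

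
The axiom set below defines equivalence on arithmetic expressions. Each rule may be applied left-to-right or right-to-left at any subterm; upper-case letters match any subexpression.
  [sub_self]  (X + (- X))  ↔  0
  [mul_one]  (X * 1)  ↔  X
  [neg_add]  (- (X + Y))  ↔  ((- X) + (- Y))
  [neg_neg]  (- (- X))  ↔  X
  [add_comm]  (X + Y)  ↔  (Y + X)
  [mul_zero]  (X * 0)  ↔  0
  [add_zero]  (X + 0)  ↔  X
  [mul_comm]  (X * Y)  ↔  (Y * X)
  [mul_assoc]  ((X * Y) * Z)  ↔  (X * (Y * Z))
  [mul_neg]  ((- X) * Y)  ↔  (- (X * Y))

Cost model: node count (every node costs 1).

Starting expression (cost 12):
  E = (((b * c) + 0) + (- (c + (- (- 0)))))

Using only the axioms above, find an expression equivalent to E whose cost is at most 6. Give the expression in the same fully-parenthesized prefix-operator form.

((b * c) + (- c))   [cost 6]

(1) (- (- 0))  =[neg_neg →]=  0    ⊢ (((b * c) + 0) + (- (c + 0)))
(2) ((b * c) + 0)  =[add_zero →]=  (b * c)    ⊢ ((b * c) + (- (c + 0)))
(3) (c + 0)  =[add_zero →]=  c    ⊢ cost 6, within 6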